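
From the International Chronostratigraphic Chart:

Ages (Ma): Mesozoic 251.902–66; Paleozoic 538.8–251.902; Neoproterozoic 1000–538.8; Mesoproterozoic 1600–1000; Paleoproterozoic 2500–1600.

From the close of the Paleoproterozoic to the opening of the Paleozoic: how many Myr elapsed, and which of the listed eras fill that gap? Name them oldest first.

The Paleoproterozoic closes at 1600 Ma and the Paleozoic opens at 538.8 Ma, so the interval is 1600 − 538.8 = 1061.2 Myr.
An era fits inside if it starts at or after 1600 Ma and ends at or before 538.8 Ma; oldest first that gives Mesoproterozoic, Neoproterozoic.

1061.2 million years; Mesoproterozoic, Neoproterozoic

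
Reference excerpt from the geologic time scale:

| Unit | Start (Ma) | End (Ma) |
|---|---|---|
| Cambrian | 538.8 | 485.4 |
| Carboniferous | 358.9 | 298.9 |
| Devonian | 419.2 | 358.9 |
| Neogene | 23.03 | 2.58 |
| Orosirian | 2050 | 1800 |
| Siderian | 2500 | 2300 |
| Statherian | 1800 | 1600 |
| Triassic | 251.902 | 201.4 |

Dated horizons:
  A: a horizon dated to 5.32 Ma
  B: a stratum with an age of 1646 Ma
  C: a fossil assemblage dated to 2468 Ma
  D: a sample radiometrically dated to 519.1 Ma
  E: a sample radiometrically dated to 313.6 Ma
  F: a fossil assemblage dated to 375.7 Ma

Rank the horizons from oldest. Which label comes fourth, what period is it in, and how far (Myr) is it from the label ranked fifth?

F, in the Devonian; 62.1 million years to E

Larger Ma means older, so oldest first: C 2468 > B 1646 > D 519.1 > F 375.7 > E 313.6 > A 5.32.
Counting 4 along gives F (375.7 Ma); the excerpt puts that inside the Devonian, 419.2–358.9 Ma.
Next in line is E (313.6 Ma), and 375.7 − 313.6 = 62.1 Myr.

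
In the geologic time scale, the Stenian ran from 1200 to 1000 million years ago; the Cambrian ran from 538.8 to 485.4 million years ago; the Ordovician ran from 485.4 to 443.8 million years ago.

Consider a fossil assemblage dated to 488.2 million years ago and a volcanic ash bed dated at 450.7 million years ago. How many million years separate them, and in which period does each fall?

37.5 million years apart; the first in the Cambrian, the second in the Ordovician

Elapsed time: 488.2 − 450.7 = 37.5 Myr.
488.2 Ma lies within 538.8–485.4 Ma: Cambrian.
450.7 Ma lies within 485.4–443.8 Ma: Ordovician.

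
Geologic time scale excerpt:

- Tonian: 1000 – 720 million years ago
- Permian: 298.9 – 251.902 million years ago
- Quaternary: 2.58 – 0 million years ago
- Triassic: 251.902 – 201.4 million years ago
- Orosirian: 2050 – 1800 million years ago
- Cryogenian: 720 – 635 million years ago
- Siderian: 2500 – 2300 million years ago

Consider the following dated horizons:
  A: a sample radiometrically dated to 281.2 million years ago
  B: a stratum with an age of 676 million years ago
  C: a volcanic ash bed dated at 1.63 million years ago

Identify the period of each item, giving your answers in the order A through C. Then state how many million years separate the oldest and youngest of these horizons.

Match each age against the start–end ranges in the excerpt: A = 281.2 Ma → Permian (298.9–251.902); B = 676 Ma → Cryogenian (720–635); C = 1.63 Ma → Quaternary (2.58–0).
The largest age is 676 Ma and the smallest is 1.63 Ma; their difference is 674.37 Myr.

A — Permian; B — Cryogenian; C — Quaternary; span 674.37 million years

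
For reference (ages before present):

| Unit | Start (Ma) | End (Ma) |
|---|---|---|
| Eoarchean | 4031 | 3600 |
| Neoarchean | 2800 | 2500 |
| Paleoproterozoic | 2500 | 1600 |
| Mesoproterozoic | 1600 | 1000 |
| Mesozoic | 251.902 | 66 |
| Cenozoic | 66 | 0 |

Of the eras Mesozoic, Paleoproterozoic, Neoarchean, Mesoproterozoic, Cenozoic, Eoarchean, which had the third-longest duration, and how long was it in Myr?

Start − end for each: Mesozoic 251.902 − 66 = 185.902; Paleoproterozoic 2500 − 1600 = 900; Neoarchean 2800 − 2500 = 300; Mesoproterozoic 1600 − 1000 = 600; Cenozoic 66 − 0 = 66; Eoarchean 4031 − 3600 = 431.
Ranking these from longest: Paleoproterozoic > Mesoproterozoic > Eoarchean > Neoarchean > Mesozoic > Cenozoic.
Position 3 in that ranking is Eoarchean, which lasted 431 Myr.

Eoarchean, 431 million years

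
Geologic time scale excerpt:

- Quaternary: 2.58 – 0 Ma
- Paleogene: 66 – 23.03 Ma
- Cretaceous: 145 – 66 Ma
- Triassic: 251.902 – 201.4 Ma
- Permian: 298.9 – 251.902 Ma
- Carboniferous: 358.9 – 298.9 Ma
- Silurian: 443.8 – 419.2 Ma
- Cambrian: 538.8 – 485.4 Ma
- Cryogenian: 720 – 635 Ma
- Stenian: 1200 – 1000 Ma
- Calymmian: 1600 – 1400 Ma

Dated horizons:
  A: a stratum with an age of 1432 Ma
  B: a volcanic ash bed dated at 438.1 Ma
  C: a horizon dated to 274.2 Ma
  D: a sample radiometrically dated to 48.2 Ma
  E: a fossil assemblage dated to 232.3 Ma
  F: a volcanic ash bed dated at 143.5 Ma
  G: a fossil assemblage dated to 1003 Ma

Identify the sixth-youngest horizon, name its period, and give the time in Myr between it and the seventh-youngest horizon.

Sorted youngest-first by Ma: D (48.2), F (143.5), E (232.3), C (274.2), B (438.1), G (1003), A (1432).
The sixth youngest is G at 1003 Ma, which lies in 1200–1000 Ma: the Stenian.
The seventh youngest is A at 1432 Ma; separation = |1003 − 1432| = 429 Myr.

G, in the Stenian; 429 million years to A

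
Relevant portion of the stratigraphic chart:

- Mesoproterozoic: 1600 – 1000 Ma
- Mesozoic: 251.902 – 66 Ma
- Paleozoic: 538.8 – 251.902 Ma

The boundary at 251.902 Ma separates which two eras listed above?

The Paleozoic ends at 251.902 Ma and the Mesozoic begins at 251.902 Ma, so they share that boundary.

Paleozoic and Mesozoic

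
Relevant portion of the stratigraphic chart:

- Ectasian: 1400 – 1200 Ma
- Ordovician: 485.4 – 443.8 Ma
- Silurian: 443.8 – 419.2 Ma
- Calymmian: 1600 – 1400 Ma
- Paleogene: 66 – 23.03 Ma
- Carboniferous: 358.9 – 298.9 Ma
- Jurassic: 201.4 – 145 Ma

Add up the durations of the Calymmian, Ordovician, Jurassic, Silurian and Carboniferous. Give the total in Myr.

382.6 million years

Each duration: Calymmian = 200; Ordovician = 41.6; Jurassic = 56.4; Silurian = 24.6; Carboniferous = 60.
Sum: 200 + 41.6 + 56.4 + 24.6 + 60 = 382.6 Myr.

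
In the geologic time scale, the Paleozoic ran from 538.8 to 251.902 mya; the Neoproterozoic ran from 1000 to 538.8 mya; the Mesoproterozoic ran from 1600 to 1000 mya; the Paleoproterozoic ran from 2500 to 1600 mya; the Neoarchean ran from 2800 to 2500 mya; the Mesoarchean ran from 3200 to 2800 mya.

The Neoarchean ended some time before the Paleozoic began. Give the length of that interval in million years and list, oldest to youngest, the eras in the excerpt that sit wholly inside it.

End of Neoarchean = 2500 Ma; start of Paleozoic = 538.8 Ma.
Gap = 2500 − 538.8 = 1961.2 Myr.
Eras wholly inside 2500–538.8 Ma: Paleoproterozoic (2500–1600), Mesoproterozoic (1600–1000), Neoproterozoic (1000–538.8).

1961.2 million years; Paleoproterozoic, Mesoproterozoic, Neoproterozoic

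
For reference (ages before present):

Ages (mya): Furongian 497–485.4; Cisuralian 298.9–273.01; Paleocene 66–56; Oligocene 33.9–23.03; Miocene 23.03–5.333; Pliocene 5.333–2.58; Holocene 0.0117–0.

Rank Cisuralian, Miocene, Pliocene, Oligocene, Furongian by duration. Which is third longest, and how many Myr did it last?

Furongian, 11.6 million years

Start − end for each: Cisuralian 298.9 − 273.01 = 25.89; Miocene 23.03 − 5.333 = 17.697; Pliocene 5.333 − 2.58 = 2.753; Oligocene 33.9 − 23.03 = 10.87; Furongian 497 − 485.4 = 11.6.
Ranking these from longest: Cisuralian > Miocene > Furongian > Oligocene > Pliocene.
Position 3 in that ranking is Furongian, which lasted 11.6 Myr.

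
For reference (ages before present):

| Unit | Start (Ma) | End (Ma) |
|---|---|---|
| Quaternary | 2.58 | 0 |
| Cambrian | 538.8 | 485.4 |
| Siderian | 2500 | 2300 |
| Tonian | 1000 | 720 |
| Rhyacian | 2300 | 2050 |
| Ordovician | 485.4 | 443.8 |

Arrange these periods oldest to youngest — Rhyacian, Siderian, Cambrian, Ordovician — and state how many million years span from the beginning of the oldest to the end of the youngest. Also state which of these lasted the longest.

From the excerpt: Rhyacian 2300–2050; Siderian 2500–2300; Cambrian 538.8–485.4; Ordovician 485.4–443.8 (Ma).
Larger Ma is earlier, so the oldest is Siderian and the youngest is Ordovician; oldest to youngest: Siderian, Rhyacian, Cambrian, Ordovician.
Oldest start 2500 minus youngest end 443.8 gives 2056.2 Myr overall.
Individual lengths (start − end): Cambrian 53.4; Siderian 200; Rhyacian 250; Ordovician 41.6. The largest is Rhyacian at 250 Myr.

Siderian → Rhyacian → Cambrian → Ordovician; total span 2056.2 Myr; longest is Rhyacian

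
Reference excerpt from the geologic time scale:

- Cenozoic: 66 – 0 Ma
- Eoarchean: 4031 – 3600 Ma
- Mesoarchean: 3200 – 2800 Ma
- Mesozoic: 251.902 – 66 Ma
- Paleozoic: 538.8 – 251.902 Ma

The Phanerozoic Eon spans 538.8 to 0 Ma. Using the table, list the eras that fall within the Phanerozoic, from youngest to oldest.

Eras with both bounds inside 538.8–0 Ma: Cenozoic (66–0), Mesozoic (251.902–66), Paleozoic (538.8–251.902).

Cenozoic, Mesozoic, Paleozoic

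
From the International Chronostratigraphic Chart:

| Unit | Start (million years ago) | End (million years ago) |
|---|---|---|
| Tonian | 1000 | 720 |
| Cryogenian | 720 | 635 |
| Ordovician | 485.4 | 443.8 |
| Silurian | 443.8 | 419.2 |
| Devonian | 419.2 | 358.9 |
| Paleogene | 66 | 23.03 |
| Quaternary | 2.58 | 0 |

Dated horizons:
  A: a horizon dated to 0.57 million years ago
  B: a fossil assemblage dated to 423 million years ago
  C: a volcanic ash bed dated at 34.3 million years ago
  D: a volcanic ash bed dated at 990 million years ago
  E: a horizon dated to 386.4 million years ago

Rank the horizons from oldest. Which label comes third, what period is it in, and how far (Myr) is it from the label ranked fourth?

E, in the Devonian; 352.1 million years to C

Larger Ma means older, so oldest first: D 990 > B 423 > E 386.4 > C 34.3 > A 0.57.
Counting 3 along gives E (386.4 Ma); the excerpt puts that inside the Devonian, 419.2–358.9 Ma.
Next in line is C (34.3 Ma), and 386.4 − 34.3 = 352.1 Myr.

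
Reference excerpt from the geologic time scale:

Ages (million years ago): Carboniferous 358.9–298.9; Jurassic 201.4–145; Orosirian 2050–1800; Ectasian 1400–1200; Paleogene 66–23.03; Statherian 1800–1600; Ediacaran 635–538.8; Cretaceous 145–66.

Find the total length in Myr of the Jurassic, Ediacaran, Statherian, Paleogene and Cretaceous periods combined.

474.57 million years

Each duration: Jurassic = 56.4; Ediacaran = 96.2; Statherian = 200; Paleogene = 42.97; Cretaceous = 79.
Sum: 56.4 + 96.2 + 200 + 42.97 + 79 = 474.57 Myr.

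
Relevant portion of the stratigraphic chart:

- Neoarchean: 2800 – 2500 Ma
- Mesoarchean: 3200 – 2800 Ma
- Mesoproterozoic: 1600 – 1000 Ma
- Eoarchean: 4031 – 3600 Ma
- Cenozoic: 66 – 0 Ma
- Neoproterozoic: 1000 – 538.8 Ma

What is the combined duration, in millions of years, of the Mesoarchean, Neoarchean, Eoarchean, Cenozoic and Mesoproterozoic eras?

Duration is start − end for each: (3200 − 2800) + (2800 − 2500) + (4031 − 3600) + (66 − 0) + (1600 − 1000).
That is 400 + 300 + 431 + 66 + 600, which totals 1797 million years.

1797 million years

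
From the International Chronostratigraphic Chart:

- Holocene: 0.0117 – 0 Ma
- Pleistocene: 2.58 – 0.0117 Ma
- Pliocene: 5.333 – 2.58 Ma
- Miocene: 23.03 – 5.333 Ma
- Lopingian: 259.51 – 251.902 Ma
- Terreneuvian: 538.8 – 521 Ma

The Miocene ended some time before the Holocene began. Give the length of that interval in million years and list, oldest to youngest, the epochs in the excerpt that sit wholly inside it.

The Miocene closes at 5.333 Ma and the Holocene opens at 0.0117 Ma, so the interval is 5.333 − 0.0117 = 5.3213 Myr.
An epoch fits inside if it starts at or after 5.333 Ma and ends at or before 0.0117 Ma; oldest first that gives Pliocene, Pleistocene.

5.3213 million years; Pliocene, Pleistocene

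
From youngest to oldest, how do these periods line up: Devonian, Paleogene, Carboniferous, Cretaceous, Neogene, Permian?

Neogene, Paleogene, Cretaceous, Permian, Carboniferous, Devonian

Era membership (oldest first within each) — Paleozoic: Devonian, Carboniferous, Permian; Mesozoic: Cretaceous; Cenozoic: Paleogene, Neogene. Paleozoic precedes Mesozoic, which precedes Cenozoic. Concatenating the groups in that era order and then reversing gives youngest to oldest.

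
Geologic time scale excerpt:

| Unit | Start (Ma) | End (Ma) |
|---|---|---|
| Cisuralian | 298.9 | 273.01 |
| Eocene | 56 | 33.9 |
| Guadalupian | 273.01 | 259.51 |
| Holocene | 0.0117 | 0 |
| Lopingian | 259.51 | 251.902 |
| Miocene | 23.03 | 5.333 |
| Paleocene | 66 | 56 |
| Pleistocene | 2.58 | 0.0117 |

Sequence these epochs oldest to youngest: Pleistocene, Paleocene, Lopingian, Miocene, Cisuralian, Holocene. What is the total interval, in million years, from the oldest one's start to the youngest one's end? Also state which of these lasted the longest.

Cisuralian → Lopingian → Paleocene → Miocene → Pleistocene → Holocene; total span 298.9 Myr; longest is Cisuralian

From the excerpt: Pleistocene 2.58–0.0117; Paleocene 66–56; Lopingian 259.51–251.902; Miocene 23.03–5.333; Cisuralian 298.9–273.01; Holocene 0.0117–0 (Ma).
Larger Ma is earlier, so the oldest is Cisuralian and the youngest is Holocene; oldest to youngest: Cisuralian, Lopingian, Paleocene, Miocene, Pleistocene, Holocene.
Oldest start 298.9 minus youngest end 0 gives 298.9 Myr overall.
Individual lengths (start − end): Holocene 0.0117; Miocene 17.697; Pleistocene 2.5683; Lopingian 7.608; Paleocene 10; Cisuralian 25.89. The largest is Cisuralian at 25.89 Myr.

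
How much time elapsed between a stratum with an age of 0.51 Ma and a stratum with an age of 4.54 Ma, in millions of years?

4.03 million years

4.54 − 0.51 = 4.03 million years.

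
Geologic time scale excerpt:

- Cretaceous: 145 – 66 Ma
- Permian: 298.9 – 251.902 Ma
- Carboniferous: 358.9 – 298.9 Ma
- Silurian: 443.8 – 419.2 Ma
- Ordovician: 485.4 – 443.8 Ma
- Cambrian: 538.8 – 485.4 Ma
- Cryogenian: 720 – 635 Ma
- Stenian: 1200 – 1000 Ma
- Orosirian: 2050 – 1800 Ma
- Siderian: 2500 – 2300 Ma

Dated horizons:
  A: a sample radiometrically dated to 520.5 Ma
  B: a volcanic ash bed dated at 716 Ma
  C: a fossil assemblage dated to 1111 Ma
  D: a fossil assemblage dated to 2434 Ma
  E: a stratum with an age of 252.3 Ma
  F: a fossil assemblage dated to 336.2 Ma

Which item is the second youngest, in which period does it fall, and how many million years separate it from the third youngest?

F, in the Carboniferous; 184.3 million years to A

Smaller Ma means younger, so youngest first: E 252.3 < F 336.2 < A 520.5 < B 716 < C 1111 < D 2434.
Counting 2 along gives F (336.2 Ma); the excerpt puts that inside the Carboniferous, 358.9–298.9 Ma.
Next in line is A (520.5 Ma), and 520.5 − 336.2 = 184.3 Myr.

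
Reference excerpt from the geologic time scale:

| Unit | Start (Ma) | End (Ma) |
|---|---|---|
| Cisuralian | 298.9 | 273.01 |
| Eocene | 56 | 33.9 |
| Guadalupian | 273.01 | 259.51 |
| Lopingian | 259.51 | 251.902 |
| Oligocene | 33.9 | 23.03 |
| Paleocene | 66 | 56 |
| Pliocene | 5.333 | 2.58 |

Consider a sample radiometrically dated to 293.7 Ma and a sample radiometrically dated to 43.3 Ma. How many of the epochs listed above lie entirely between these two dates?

3

293.7 Ma sits inside the Cisuralian (298.9–273.01) and 43.3 Ma inside the Eocene (56–33.9); neither of those is wholly between the two dates.
The listed epochs lying completely between them are Guadalupian, Lopingian, Paleocene — 3 in all.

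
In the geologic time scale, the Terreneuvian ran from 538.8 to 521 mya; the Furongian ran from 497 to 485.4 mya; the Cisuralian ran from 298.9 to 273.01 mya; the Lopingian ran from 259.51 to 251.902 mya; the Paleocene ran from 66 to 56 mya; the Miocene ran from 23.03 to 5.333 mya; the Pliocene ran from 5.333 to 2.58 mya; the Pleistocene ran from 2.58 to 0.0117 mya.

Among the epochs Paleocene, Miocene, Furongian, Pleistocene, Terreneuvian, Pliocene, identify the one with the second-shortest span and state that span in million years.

Durations: Paleocene 10; Miocene 17.697; Furongian 11.6; Pleistocene 2.5683; Terreneuvian 17.8; Pliocene 2.753 Myr.
Sorted shortest-first: Pleistocene (2.5683), Pliocene (2.753), Paleocene (10), Furongian (11.6), Miocene (17.697), Terreneuvian (17.8).
The second shortest is Pliocene at 2.753 Myr.

Pliocene, 2.753 million years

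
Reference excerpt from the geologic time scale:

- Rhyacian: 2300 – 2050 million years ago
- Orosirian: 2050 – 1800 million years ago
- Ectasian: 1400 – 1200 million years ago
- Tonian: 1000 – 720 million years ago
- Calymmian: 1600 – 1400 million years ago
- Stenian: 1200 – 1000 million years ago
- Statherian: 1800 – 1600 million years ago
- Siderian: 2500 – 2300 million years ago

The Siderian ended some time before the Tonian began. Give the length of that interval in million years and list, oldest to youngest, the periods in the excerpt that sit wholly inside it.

End of Siderian = 2300 Ma; start of Tonian = 1000 Ma.
Gap = 2300 − 1000 = 1300 Myr.
Periods wholly inside 2300–1000 Ma: Rhyacian (2300–2050), Orosirian (2050–1800), Statherian (1800–1600), Calymmian (1600–1400), Ectasian (1400–1200), Stenian (1200–1000).

1300 million years; Rhyacian, Orosirian, Statherian, Calymmian, Ectasian, Stenian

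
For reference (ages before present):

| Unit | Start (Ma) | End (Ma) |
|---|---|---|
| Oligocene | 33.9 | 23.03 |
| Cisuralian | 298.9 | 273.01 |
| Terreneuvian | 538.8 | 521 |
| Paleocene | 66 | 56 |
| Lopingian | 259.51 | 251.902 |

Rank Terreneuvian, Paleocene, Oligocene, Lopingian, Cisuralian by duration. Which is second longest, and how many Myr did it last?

Terreneuvian, 17.8 million years

Start − end for each: Terreneuvian 538.8 − 521 = 17.8; Paleocene 66 − 56 = 10; Oligocene 33.9 − 23.03 = 10.87; Lopingian 259.51 − 251.902 = 7.608; Cisuralian 298.9 − 273.01 = 25.89.
Ranking these from longest: Cisuralian > Terreneuvian > Oligocene > Paleocene > Lopingian.
Position 2 in that ranking is Terreneuvian, which lasted 17.8 Myr.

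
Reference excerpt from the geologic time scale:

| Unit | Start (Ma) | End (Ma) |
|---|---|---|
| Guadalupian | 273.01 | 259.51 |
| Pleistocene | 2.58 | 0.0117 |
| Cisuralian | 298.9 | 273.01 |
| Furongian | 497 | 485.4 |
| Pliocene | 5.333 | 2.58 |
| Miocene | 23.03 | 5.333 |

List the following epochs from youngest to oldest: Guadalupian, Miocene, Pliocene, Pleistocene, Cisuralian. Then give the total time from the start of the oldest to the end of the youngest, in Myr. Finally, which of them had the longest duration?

Pleistocene → Pliocene → Miocene → Guadalupian → Cisuralian; total span 298.8883 Myr; longest is Cisuralian

From the excerpt: Guadalupian 273.01–259.51; Miocene 23.03–5.333; Pliocene 5.333–2.58; Pleistocene 2.58–0.0117; Cisuralian 298.9–273.01 (Ma).
Larger Ma is earlier, so the oldest is Cisuralian and the youngest is Pleistocene; youngest to oldest: Pleistocene, Pliocene, Miocene, Guadalupian, Cisuralian.
Oldest start 298.9 minus youngest end 0.0117 gives 298.8883 Myr overall.
Individual lengths (start − end): Pleistocene 2.5683; Pliocene 2.753; Guadalupian 13.5; Miocene 17.697; Cisuralian 25.89. The largest is Cisuralian at 25.89 Myr.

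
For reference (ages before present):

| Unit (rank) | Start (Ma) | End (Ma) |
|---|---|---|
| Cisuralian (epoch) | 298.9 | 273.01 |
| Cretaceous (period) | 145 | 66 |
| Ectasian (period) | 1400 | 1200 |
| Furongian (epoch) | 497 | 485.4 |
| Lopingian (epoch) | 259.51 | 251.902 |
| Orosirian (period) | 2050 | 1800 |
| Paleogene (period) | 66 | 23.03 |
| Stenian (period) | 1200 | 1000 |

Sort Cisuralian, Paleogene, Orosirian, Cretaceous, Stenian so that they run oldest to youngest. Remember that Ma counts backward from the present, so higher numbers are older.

Orosirian, then Stenian, then Cisuralian, then Cretaceous, then Paleogene

Read off each span (Ma): Cisuralian 298.9–273.01; Paleogene 66–23.03; Orosirian 2050–1800; Cretaceous 145–66; Stenian 1200–1000.
Larger Ma is older, so oldest→youngest is Orosirian, Stenian, Cisuralian, Cretaceous, Paleogene.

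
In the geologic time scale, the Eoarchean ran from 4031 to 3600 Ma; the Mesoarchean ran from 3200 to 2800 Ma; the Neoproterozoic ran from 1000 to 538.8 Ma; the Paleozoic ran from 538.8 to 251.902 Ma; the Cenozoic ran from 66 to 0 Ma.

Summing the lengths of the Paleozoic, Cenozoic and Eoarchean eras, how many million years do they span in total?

783.898 million years

Each duration: Paleozoic = 286.898; Cenozoic = 66; Eoarchean = 431.
Sum: 286.898 + 66 + 431 = 783.898 Myr.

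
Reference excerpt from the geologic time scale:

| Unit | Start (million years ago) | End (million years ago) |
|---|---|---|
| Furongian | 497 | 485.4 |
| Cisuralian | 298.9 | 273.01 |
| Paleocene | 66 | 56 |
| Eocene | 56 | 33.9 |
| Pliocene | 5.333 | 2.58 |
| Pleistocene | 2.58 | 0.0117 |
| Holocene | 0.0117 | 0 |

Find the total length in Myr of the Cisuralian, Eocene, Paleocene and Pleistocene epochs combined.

60.5583 million years

Each duration: Cisuralian = 25.89; Eocene = 22.1; Paleocene = 10; Pleistocene = 2.5683.
Sum: 25.89 + 22.1 + 10 + 2.5683 = 60.5583 Myr.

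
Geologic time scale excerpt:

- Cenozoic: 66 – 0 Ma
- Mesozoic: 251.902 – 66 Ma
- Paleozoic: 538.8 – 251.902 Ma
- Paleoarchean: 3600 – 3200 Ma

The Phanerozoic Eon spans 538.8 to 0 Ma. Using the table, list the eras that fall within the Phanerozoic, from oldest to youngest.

Eras with both bounds inside 538.8–0 Ma: Paleozoic (538.8–251.902), Mesozoic (251.902–66), Cenozoic (66–0).

Paleozoic, Mesozoic, Cenozoic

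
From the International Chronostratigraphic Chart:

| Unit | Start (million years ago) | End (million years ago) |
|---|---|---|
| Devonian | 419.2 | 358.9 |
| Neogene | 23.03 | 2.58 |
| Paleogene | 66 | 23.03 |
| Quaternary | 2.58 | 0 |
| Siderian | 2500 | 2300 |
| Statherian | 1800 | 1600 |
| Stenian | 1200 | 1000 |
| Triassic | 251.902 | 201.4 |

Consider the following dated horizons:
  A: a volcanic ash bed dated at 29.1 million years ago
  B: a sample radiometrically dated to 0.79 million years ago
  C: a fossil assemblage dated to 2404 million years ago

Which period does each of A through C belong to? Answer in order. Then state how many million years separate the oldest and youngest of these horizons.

A — Paleogene; B — Quaternary; C — Siderian; span 2403.21 million years

A: 29.1 Ma lies in 66–23.03 Ma, so Paleogene.
B: 0.79 Ma lies in 2.58–0 Ma, so Quaternary.
C: 2404 Ma lies in 2500–2300 Ma, so Siderian.
Oldest = 2404 Ma, youngest = 0.79 Ma → span 2403.21 Myr.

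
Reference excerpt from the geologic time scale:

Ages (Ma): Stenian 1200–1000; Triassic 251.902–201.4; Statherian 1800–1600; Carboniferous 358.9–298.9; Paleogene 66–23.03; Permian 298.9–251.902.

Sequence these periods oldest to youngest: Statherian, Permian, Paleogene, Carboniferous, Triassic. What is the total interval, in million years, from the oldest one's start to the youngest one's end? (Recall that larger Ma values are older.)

From the excerpt: Statherian 1800–1600; Permian 298.9–251.902; Paleogene 66–23.03; Carboniferous 358.9–298.9; Triassic 251.902–201.4 (Ma).
Larger Ma is earlier, so the oldest is Statherian and the youngest is Paleogene; oldest to youngest: Statherian, Carboniferous, Permian, Triassic, Paleogene.
Oldest start 1800 minus youngest end 23.03 gives 1776.97 Myr overall.

Statherian, Carboniferous, Permian, Triassic, Paleogene; total span 1776.97 Myr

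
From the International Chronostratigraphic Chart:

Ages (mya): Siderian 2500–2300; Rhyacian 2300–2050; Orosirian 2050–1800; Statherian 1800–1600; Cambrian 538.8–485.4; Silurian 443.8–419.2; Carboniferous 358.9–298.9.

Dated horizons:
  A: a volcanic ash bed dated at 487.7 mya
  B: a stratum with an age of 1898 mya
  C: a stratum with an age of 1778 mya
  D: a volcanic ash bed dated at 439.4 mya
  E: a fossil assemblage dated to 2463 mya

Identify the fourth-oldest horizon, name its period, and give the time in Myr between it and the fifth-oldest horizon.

Sorted oldest-first by Ma: E (2463), B (1898), C (1778), A (487.7), D (439.4).
The fourth oldest is A at 487.7 Ma, which lies in 538.8–485.4 Ma: the Cambrian.
The fifth oldest is D at 439.4 Ma; separation = |487.7 − 439.4| = 48.3 Myr.

A, in the Cambrian; 48.3 million years to D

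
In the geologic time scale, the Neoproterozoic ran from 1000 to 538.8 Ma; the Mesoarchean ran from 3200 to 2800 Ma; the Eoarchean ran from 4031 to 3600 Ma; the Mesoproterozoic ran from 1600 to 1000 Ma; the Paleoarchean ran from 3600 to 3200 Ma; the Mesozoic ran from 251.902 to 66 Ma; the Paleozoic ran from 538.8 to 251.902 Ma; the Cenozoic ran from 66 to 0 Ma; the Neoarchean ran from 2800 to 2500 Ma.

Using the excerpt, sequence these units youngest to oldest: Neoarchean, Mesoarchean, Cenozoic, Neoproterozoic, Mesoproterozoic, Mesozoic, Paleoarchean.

Sorting by start age (ascending Ma, since larger Ma = older): Cenozoic began 66, Mesozoic began 251.902, Neoproterozoic began 1000, Mesoproterozoic began 1600, Neoarchean began 2800, Mesoarchean began 3200, Paleoarchean began 3600.

Cenozoic, then Mesozoic, then Neoproterozoic, then Mesoproterozoic, then Neoarchean, then Mesoarchean, then Paleoarchean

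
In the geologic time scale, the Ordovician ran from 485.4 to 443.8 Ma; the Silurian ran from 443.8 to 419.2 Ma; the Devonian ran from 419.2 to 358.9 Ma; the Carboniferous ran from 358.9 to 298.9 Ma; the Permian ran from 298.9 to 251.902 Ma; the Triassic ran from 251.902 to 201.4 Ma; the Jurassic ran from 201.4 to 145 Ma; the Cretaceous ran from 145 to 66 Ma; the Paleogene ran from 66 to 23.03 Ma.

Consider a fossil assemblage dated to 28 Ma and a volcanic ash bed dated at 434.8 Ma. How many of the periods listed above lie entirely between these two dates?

434.8 Ma sits inside the Silurian (443.8–419.2) and 28 Ma inside the Paleogene (66–23.03); neither of those is wholly between the two dates.
The listed periods lying completely between them are Devonian, Carboniferous, Permian, Triassic, Jurassic, Cretaceous — 6 in all.

6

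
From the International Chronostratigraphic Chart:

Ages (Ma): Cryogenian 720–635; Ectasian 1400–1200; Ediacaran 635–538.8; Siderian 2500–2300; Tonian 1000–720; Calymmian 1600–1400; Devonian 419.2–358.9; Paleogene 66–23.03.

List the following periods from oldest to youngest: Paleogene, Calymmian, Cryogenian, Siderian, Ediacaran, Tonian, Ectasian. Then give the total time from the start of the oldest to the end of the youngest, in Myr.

From the excerpt: Paleogene 66–23.03; Calymmian 1600–1400; Cryogenian 720–635; Siderian 2500–2300; Ediacaran 635–538.8; Tonian 1000–720; Ectasian 1400–1200 (Ma).
Larger Ma is earlier, so the oldest is Siderian and the youngest is Paleogene; oldest to youngest: Siderian, Calymmian, Ectasian, Tonian, Cryogenian, Ediacaran, Paleogene.
Oldest start 2500 minus youngest end 23.03 gives 2476.97 Myr overall.

Siderian → Calymmian → Ectasian → Tonian → Cryogenian → Ediacaran → Paleogene; total span 2476.97 Myr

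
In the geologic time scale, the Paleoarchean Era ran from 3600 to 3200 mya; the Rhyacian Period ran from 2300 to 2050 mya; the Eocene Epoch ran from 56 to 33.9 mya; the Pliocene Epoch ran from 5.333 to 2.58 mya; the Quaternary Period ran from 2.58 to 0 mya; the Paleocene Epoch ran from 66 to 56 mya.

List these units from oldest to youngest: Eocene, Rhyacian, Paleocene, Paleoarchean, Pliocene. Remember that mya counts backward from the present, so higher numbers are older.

Sorting by start age (descending Ma, since larger Ma = older): Paleoarchean began 3600, Rhyacian began 2300, Paleocene began 66, Eocene began 56, Pliocene began 5.333.

Paleoarchean, Rhyacian, Paleocene, Eocene, Pliocene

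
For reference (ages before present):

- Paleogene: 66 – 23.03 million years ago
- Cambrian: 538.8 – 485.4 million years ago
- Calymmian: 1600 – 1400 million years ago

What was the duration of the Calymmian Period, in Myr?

200 million years

1600 − 1400 = 200 million years.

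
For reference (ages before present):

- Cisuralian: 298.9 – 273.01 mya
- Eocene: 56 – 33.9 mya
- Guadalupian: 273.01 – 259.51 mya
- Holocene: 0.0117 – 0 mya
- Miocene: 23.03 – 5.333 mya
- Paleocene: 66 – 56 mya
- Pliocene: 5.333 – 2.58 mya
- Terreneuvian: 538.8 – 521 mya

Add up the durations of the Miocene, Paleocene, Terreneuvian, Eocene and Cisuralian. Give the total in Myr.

93.487 million years

Each duration: Miocene = 17.697; Paleocene = 10; Terreneuvian = 17.8; Eocene = 22.1; Cisuralian = 25.89.
Sum: 17.697 + 10 + 17.8 + 22.1 + 25.89 = 93.487 Myr.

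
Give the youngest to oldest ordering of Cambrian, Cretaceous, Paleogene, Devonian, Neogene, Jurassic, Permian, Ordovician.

Neogene, Paleogene, Cretaceous, Jurassic, Permian, Devonian, Ordovician, Cambrian

Group by era (each group listed oldest first) — Paleozoic: Cambrian, Ordovician, Devonian, Permian; Mesozoic: Jurassic, Cretaceous; Cenozoic: Paleogene, Neogene. The eras run Paleozoic → Mesozoic → Cenozoic. Concatenating the groups in that era order and then reversing gives youngest to oldest.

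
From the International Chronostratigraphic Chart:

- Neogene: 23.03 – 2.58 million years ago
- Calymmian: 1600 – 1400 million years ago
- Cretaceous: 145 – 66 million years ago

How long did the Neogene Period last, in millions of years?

20.45 million years

23.03 − 2.58 = 20.45 million years.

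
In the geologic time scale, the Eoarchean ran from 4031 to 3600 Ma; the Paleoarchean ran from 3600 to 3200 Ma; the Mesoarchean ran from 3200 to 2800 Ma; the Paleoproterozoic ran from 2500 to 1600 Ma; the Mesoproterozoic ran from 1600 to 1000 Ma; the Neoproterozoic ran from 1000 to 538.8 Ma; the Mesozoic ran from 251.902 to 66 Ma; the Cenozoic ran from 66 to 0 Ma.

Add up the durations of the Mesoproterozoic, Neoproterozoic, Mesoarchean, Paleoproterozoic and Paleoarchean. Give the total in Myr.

Each duration: Mesoproterozoic = 600; Neoproterozoic = 461.2; Mesoarchean = 400; Paleoproterozoic = 900; Paleoarchean = 400.
Sum: 600 + 461.2 + 400 + 900 + 400 = 2761.2 Myr.

2761.2 million years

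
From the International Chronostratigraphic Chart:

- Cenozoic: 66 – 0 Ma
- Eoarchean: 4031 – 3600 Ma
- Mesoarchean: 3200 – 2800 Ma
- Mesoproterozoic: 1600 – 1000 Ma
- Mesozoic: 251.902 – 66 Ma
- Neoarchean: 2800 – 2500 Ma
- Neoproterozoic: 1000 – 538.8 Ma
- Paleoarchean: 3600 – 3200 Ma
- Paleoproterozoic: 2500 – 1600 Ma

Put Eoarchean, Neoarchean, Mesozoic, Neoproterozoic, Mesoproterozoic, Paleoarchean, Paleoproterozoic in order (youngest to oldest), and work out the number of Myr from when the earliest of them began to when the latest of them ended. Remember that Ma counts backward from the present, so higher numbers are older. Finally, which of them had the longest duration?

Mesozoic, Neoproterozoic, Mesoproterozoic, Paleoproterozoic, Neoarchean, Paleoarchean, Eoarchean; total span 3965 Myr; longest is Paleoproterozoic

From the excerpt: Eoarchean 4031–3600; Neoarchean 2800–2500; Mesozoic 251.902–66; Neoproterozoic 1000–538.8; Mesoproterozoic 1600–1000; Paleoarchean 3600–3200; Paleoproterozoic 2500–1600 (Ma).
Larger Ma is earlier, so the oldest is Eoarchean and the youngest is Mesozoic; youngest to oldest: Mesozoic, Neoproterozoic, Mesoproterozoic, Paleoproterozoic, Neoarchean, Paleoarchean, Eoarchean.
Oldest start 4031 minus youngest end 66 gives 3965 Myr overall.
Individual lengths (start − end): Mesoproterozoic 600; Neoproterozoic 461.2; Neoarchean 300; Paleoproterozoic 900; Eoarchean 431; Mesozoic 185.902; Paleoarchean 400. The largest is Paleoproterozoic at 900 Myr.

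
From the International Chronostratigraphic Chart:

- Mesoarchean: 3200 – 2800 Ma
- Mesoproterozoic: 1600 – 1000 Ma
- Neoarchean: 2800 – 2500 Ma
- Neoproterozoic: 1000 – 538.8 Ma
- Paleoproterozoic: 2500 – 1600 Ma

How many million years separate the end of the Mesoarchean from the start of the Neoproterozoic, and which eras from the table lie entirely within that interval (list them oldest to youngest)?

1800 million years; Neoarchean, Paleoproterozoic, Mesoproterozoic

End of Mesoarchean = 2800 Ma; start of Neoproterozoic = 1000 Ma.
Gap = 2800 − 1000 = 1800 Myr.
Eras wholly inside 2800–1000 Ma: Neoarchean (2800–2500), Paleoproterozoic (2500–1600), Mesoproterozoic (1600–1000).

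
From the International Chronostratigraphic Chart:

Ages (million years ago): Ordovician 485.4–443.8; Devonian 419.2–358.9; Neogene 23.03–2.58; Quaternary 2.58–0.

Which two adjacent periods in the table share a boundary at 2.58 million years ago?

The Neogene ends at 2.58 million years ago and the Quaternary begins at 2.58 million years ago, so they share that boundary.

Neogene and Quaternary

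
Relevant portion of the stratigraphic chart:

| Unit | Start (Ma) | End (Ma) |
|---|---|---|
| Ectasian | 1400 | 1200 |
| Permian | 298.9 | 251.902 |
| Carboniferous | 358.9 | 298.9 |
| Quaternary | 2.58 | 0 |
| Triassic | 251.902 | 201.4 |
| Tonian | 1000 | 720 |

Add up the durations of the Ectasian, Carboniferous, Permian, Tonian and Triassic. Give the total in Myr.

637.5 million years

Duration is start − end for each: (1400 − 1200) + (358.9 − 298.9) + (298.9 − 251.902) + (1000 − 720) + (251.902 − 201.4).
That is 200 + 60 + 46.998 + 280 + 50.502, which totals 637.5 million years.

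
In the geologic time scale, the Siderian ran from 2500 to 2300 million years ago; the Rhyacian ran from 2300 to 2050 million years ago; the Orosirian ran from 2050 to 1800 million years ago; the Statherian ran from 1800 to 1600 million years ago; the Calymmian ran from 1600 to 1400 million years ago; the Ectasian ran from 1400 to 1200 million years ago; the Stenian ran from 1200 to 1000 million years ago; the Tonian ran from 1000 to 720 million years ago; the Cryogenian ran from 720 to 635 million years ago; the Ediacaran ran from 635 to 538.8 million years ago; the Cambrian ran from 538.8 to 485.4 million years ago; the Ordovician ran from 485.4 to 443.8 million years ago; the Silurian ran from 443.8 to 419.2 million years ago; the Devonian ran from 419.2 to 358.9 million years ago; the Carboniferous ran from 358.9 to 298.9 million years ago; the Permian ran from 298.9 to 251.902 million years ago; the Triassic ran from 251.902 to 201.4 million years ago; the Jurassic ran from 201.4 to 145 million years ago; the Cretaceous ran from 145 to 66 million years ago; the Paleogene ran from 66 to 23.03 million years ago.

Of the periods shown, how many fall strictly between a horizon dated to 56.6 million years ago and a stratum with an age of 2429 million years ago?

18

The older date is 2429 Ma and the younger is 56.6 Ma.
Periods with start < 2429 and end > 56.6 Ma: Rhyacian (2300–2050), Orosirian (2050–1800), Statherian (1800–1600), Calymmian (1600–1400), Ectasian (1400–1200), Stenian (1200–1000), Tonian (1000–720), Cryogenian (720–635), Ediacaran (635–538.8), Cambrian (538.8–485.4), Ordovician (485.4–443.8), Silurian (443.8–419.2), Devonian (419.2–358.9), Carboniferous (358.9–298.9), Permian (298.9–251.902), Triassic (251.902–201.4), Jurassic (201.4–145), Cretaceous (145–66).
That is 18 complete periods.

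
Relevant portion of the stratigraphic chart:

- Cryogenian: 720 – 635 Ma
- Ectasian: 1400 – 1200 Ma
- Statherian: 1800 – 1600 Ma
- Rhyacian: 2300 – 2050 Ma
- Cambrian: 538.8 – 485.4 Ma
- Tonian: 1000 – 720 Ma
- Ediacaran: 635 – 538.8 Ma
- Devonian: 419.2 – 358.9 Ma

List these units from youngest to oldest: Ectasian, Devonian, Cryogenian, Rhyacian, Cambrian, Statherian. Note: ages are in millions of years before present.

Devonian, Cambrian, Cryogenian, Ectasian, Statherian, Rhyacian

Read off each span (Ma): Ectasian 1400–1200; Devonian 419.2–358.9; Cryogenian 720–635; Rhyacian 2300–2050; Cambrian 538.8–485.4; Statherian 1800–1600.
Larger Ma is older, so oldest→youngest is Rhyacian, Statherian, Ectasian, Cryogenian, Cambrian, Devonian; reverse it for youngest→oldest.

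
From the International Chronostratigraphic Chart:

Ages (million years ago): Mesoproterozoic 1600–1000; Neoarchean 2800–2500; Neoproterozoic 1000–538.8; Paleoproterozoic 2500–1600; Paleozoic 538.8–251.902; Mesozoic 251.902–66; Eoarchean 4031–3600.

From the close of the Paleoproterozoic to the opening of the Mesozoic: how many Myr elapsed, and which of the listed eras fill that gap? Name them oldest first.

1348.098 million years; Mesoproterozoic, Neoproterozoic, Paleozoic

End of Paleoproterozoic = 1600 Ma; start of Mesozoic = 251.902 Ma.
Gap = 1600 − 251.902 = 1348.098 Myr.
Eras wholly inside 1600–251.902 Ma: Mesoproterozoic (1600–1000), Neoproterozoic (1000–538.8), Paleozoic (538.8–251.902).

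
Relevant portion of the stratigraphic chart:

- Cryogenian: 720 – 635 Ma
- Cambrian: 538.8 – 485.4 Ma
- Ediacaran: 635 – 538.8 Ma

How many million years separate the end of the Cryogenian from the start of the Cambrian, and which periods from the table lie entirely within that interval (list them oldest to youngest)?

96.2 million years; Ediacaran

The Cryogenian closes at 635 Ma and the Cambrian opens at 538.8 Ma, so the interval is 635 − 538.8 = 96.2 Myr.
A period fits inside if it starts at or after 635 Ma and ends at or before 538.8 Ma; oldest first that gives Ediacaran.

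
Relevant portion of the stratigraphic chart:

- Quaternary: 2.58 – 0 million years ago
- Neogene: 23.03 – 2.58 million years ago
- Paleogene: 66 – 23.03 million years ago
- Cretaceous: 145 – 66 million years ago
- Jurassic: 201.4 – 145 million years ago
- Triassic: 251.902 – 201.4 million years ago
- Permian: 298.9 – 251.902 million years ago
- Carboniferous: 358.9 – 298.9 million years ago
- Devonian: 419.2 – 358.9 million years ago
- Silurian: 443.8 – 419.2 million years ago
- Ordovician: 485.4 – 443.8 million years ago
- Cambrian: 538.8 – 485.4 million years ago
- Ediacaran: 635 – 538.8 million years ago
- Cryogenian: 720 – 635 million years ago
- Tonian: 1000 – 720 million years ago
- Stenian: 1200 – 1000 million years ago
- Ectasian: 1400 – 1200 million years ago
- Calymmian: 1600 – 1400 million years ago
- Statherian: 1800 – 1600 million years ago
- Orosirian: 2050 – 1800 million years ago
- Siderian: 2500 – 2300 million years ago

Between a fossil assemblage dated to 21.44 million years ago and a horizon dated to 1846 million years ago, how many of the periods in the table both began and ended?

17

1846 Ma sits inside the Orosirian (2050–1800) and 21.44 Ma inside the Neogene (23.03–2.58); neither of those is wholly between the two dates.
The listed periods lying completely between them are Statherian, Calymmian, Ectasian, Stenian, Tonian, Cryogenian, Ediacaran, Cambrian, Ordovician, Silurian, Devonian, Carboniferous, Permian, Triassic, Jurassic, Cretaceous, Paleogene — 17 in all.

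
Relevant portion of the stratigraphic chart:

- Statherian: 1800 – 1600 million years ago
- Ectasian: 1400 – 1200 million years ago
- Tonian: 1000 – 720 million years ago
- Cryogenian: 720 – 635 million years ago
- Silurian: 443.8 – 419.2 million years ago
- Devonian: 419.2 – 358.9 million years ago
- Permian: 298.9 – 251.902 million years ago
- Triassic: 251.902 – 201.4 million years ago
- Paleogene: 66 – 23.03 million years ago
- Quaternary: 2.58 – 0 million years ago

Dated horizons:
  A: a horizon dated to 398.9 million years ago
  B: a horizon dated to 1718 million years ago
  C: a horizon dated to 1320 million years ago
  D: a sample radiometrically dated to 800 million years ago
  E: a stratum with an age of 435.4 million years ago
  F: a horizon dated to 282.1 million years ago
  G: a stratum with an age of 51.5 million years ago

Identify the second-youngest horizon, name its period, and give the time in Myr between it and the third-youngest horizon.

Smaller Ma means younger, so youngest first: G 51.5 < F 282.1 < A 398.9 < E 435.4 < D 800 < C 1320 < B 1718.
Counting 2 along gives F (282.1 Ma); the excerpt puts that inside the Permian, 298.9–251.902 Ma.
Next in line is A (398.9 Ma), and 398.9 − 282.1 = 116.8 Myr.

F, in the Permian; 116.8 million years to A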